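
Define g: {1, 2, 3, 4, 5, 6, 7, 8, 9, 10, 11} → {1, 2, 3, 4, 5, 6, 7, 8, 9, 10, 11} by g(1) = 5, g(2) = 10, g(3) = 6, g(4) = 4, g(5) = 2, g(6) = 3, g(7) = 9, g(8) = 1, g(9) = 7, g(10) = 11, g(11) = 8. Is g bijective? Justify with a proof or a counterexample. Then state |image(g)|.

11

The values 5, 10, 6, 4, 2, 3, 9, 1, 7, 11, 8 are a permutation of {1, 2, 3, 4, 5, 6, 7, 8, 9, 10, 11}: each element appears exactly once.
So g is injective and surjective, hence bijective.
The image of g is {1, 2, 3, 4, 5, 6, 7, 8, 9, 10, 11}, which has 11 elements.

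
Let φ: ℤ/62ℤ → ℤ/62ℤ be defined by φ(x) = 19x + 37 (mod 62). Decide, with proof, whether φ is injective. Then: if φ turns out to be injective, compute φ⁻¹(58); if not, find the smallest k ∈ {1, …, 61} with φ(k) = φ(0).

Recall that injectivity means: for all a, b in the domain, φ(a) = φ(b) implies a = b.
If φ(a) = φ(b), then 19a ≡ 19b (mod 62). Because gcd(19, 62) = 1, we may cancel 19 to get a ≡ b (mod 62).
Thus φ is injective.
We now compute 19⁻¹ mod 62 explicitly. Euclid's algorithm: 62 = 3·19 + 5, 19 = 3·5 + 4, 5 = 1·4 + 1; back-substituting gives 1 = 49·19 − 15·62, so 19⁻¹ ≡ 49 (mod 62).
Since φ is injective, we compute φ⁻¹(58): solve 19x + 37 ≡ 58 (mod 62), i.e. 19x ≡ 21 (mod 62).
Multiplying by 19⁻¹ = 49 gives x ≡ 49·21 = 1029 = 16·62 + 37 ≡ 37 (mod 62).
Check: φ(37) = 19·37 + 37 = 740 = 11·62 + 58 ≡ 58 (mod 62).

37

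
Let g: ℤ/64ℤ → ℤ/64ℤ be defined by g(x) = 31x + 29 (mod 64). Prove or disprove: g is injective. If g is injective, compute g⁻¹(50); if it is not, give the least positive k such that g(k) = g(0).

11

Recall: injectivity means: for all u, v in the domain, g(u) = g(v) implies u = v.
Suppose g(u) = g(v) in ℤ/64ℤ. Then 31u + 29 ≡ 31v + 29 (mod 64), hence 31(u − v) ≡ 0 (mod 64).
Since gcd(31, 64) = 1, 31 is invertible modulo 64, therefore u − v ≡ 0 (mod 64), i.e. u = v.
So g is injective.
We now compute 31⁻¹ mod 64 explicitly. Euclid's algorithm: 64 = 2·31 + 2, 31 = 15·2 + 1; back-substituting gives 1 = 31·31 − 15·64, so 31⁻¹ ≡ 31 (mod 64).
Since g is injective, we compute g⁻¹(50): solve 31x + 29 ≡ 50 (mod 64), i.e. 31x ≡ 21 (mod 64).
Multiplying by 31⁻¹ = 31 gives x ≡ 31·21 = 651 = 10·64 + 11 ≡ 11 (mod 64).
Check: g(11) = 31·11 + 29 = 370 = 5·64 + 50 ≡ 50 (mod 64).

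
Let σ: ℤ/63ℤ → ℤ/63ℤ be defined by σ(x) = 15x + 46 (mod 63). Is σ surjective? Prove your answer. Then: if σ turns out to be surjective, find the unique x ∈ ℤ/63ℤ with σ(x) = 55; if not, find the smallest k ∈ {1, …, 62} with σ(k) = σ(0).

21

Since gcd(15, 63) = 3, we have 15x ≡ 0 (mod 3) for all x, so σ(x) ≡ 1 (mod 3).
But 0 ≢ 1 (mod 3), so 0 ∈ ℤ/63ℤ has no preimage. Therefore σ is not surjective.
Since σ is not surjective, we find the least positive k with σ(k) = σ(0): this means 15k ≡ 0 (mod 63), i.e. 63 ∣ 15k. Since gcd(15, 63) = 3, dividing through by 3 this holds exactly when 21 ∣ 5k, and as gcd(5, 21) = 1, exactly when 21 ∣ k.
The smallest positive such k is 21.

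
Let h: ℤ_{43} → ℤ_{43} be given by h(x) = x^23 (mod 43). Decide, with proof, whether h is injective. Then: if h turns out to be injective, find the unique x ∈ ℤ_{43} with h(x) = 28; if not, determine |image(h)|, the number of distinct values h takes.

12

Since 43 is prime, the nonzero elements of ℤ_{43} form a cyclic group of order 42.
As gcd(23, 42) = 1, raising to the 23rd power is a bijection on this group: if a^23 ≡ b^23 then (ab^{−1})^23 = 1, and the only element of order dividing gcd(23, 42) = 1 is 1, so a = b.
With h(0) = 0 this makes h injective on all of ℤ_{43}, hence bijective (finite equal-size domain and codomain). In particular h is injective.
Since h is injective, we find the preimage of 28. The inverse of x ↦ x^23 on (ℤ_{43})^× is x ↦ x^11, because 23·11 = 253 = 6·42 + 1 ≡ 1 (mod 42) and x^{42} = 1 for x ≠ 0 (Fermat). So h⁻¹(28) = 28^11 mod 43.
Repeated squaring mod 43: 28^1 ≡ 28, 28^2 ≡ 28² = 784 ≡ 10, 28^4 ≡ 10² = 100 ≡ 14, 28^8 ≡ 14² = 196 ≡ 24. Since 11 = 8 + 2 + 1, 28^11 ≡ 24·10·28: 24·10 = 240 ≡ 25, then 25·28 = 700 ≡ 12. So 28^11 ≡ 12 (mod 43).
Hence h⁻¹(28) = 12.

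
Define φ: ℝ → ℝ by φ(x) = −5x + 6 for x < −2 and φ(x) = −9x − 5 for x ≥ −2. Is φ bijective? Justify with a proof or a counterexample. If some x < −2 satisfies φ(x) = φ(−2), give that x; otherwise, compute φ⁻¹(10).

-5/3

Both pieces are strictly decreasing (slopes −5 and −9), so each is injective on its own interval.
The left piece maps (−∞, −2) onto (16, ∞); the right piece maps [−2, ∞) onto (−∞, 13].
The images leave a gap (16 has no preimage), so φ is not surjective, hence not bijective.
Because the two images are disjoint, no x < −2 has φ(x) = φ(−2), so we compute φ⁻¹(10): 10 lies in (−∞, 13], so solve −9x − 5 = 10: x = (10 + 5)/(−9) = −5/3.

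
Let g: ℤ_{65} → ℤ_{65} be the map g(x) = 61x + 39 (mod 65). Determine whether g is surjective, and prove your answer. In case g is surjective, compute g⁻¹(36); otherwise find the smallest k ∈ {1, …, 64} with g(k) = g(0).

17

Recall: g is surjective if every y in the codomain equals g(x) for some x in the domain.
Since gcd(61, 65) = 1, 61 is invertible modulo 65. Euclid's algorithm: 65 = 1·61 + 4, 61 = 15·4 + 1; back-substituting gives 1 = 16·61 − 15·65, so 61⁻¹ ≡ 16 (mod 65).
Then y ↦ 16(y − 39) is a two-sided inverse to g, so every y ∈ ℤ_{65} has a preimage.
Therefore g is surjective.
Since g is surjective, we compute g⁻¹(36): solve 61x + 39 ≡ 36 (mod 65), i.e. 61x ≡ 62 (mod 65).
Multiplying by 61⁻¹ = 16 gives x ≡ 16·62 = 992 = 15·65 + 17 ≡ 17 (mod 65).
Check: g(17) = 61·17 + 39 = 1076 = 16·65 + 36 ≡ 36 (mod 65).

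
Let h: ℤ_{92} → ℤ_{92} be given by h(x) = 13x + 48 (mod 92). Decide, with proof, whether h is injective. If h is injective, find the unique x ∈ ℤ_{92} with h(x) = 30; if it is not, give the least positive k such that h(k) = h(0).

34

Recall that h is injective when h(u) = h(v) forces u = v.
Suppose h(u) = h(v) in ℤ_{92}. Then 13u + 48 ≡ 13v + 48 (mod 92), hence 13(u − v) ≡ 0 (mod 92).
Since gcd(13, 92) = 1, 13 is invertible modulo 92, therefore u − v ≡ 0 (mod 92), i.e. u = v.
Thus h is injective.
We now compute 13⁻¹ mod 92 explicitly. Euclid's algorithm: 92 = 7·13 + 1; back-substituting gives 1 = 85·13 − 12·92, so 13⁻¹ ≡ 85 (mod 92).
Since h is injective, we compute h⁻¹(30): solve 13x + 48 ≡ 30 (mod 92), i.e. 13x ≡ 74 (mod 92).
Multiplying by 13⁻¹ = 85 gives x ≡ 85·74 = 6290 = 68·92 + 34 ≡ 34 (mod 92).
Check: h(34) = 13·34 + 48 = 490 = 5·92 + 30 ≡ 30 (mod 92).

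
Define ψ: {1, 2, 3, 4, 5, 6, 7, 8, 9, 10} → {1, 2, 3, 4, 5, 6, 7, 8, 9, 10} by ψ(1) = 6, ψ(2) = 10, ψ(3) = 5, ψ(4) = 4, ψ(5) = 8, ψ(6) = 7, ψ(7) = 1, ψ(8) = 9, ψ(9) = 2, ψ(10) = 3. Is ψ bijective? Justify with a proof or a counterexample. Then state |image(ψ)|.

10

The values 6, 10, 5, 4, 8, 7, 1, 9, 2, 3 are a permutation of {1, 2, 3, 4, 5, 6, 7, 8, 9, 10}: each element appears exactly once.
So ψ is injective and surjective, hence bijective.
The image of ψ is {1, 2, 3, 4, 5, 6, 7, 8, 9, 10}, which has 10 elements.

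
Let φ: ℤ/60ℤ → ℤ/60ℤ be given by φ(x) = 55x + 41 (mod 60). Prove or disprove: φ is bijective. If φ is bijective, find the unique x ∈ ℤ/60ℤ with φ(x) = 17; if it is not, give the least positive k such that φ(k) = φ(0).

We have gcd(55, 60) = 5 > 1. Taking u = 0 and v = 12: φ(0) = 41 and φ(12) = 55·12 + 41 = 701 ≡ 41 (mod 60).
So φ(0) = φ(12) while 0 ≠ 12, so φ is not injective, hence not bijective.
Since φ is not bijective, we find the least positive k with φ(k) = φ(0): this means 55k ≡ 0 (mod 60), i.e. 60 ∣ 55k. Since gcd(55, 60) = 5, dividing through by 5 this holds exactly when 12 ∣ 11k, and as gcd(11, 12) = 1, exactly when 12 ∣ k.
The smallest positive such k is 12.

12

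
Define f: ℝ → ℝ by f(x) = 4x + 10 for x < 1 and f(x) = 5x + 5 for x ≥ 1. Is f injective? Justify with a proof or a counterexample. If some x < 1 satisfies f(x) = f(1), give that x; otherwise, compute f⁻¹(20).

0

Both pieces are strictly increasing (slopes 4 and 5), so each is injective on its own interval.
The left piece maps (−∞, 1) onto (−∞, 14); the right piece maps [1, ∞) onto [10, ∞).
These images overlap. In particular f(1) = 10 (right piece), and solving 4x + 10 = 10 on the left piece gives x = 0 < 1.
So f(0) = f(1) with 0 ≠ 1, and f is not injective. This x = 0 is the requested value below 1.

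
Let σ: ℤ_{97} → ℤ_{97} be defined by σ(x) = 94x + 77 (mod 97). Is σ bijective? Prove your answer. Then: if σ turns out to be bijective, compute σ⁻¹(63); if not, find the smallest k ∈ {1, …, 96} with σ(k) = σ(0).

Suppose σ(s) = σ(t) in ℤ_{97}. Then 94s + 77 ≡ 94t + 77 (mod 97), therefore 94(s − t) ≡ 0 (mod 97).
Since gcd(94, 97) = 1, 94 is invertible modulo 97, so s − t ≡ 0 (mod 97), i.e. s = t.
We now compute 94⁻¹ mod 97 explicitly. Euclid's algorithm: 97 = 1·94 + 3, 94 = 31·3 + 1; back-substituting gives 1 = 32·94 − 31·97, so 94⁻¹ ≡ 32 (mod 97).
For any y ∈ ℤ_{97}, x = 32(y − 77) mod 97 satisfies σ(x) = 94·32(y − 77) + 77 ≡ y (since 94·32 ≡ 1 mod 97). So every y has a preimage.
So σ is bijective.
Since σ is bijective, we find σ⁻¹(63): we need 94x ≡ 63 − 77 ≡ 83 (mod 97). Using 94⁻¹ = 32: x ≡ 32·83 = 2656 = 27·97 + 37, so x = 37.
Check: σ(37) = 94·37 + 77 = 3555 = 36·97 + 63 ≡ 63 (mod 97).

37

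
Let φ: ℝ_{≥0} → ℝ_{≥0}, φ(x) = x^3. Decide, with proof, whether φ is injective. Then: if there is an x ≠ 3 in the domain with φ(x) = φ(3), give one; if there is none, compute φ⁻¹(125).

5

On ℝ_{≥0}, x ↦ x^3 is strictly increasing, so φ(x_1) = φ(x_2) forces x_1 = x_2. So φ is injective.
Since x ↦ x^3 is strictly increasing on ℝ_{≥0}, it is injective there, so no x ≠ 3 in the domain has φ(x) = φ(3). We therefore compute φ⁻¹(125) = 125^{1/3} = 5 (indeed 5^3 = 125).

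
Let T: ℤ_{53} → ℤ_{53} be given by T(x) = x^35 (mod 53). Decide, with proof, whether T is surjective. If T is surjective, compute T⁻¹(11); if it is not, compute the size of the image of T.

Since 53 is prime, the nonzero elements of ℤ_{53} form a cyclic group of order 52.
As gcd(35, 52) = 1, raising to the 35th power is a bijection on this group: if s^35 ≡ t^35 then (st^{−1})^35 = 1, and the only element of order dividing gcd(35, 52) = 1 is 1, so s = t.
With T(0) = 0 this makes T injective on all of ℤ_{53}, hence bijective (finite equal-size domain and codomain). In particular T is surjective.
Since T is surjective, we find the preimage of 11. The inverse of x ↦ x^35 on (ℤ_{53})^× is x ↦ x^3, because 35·3 = 105 = 2·52 + 1 ≡ 1 (mod 52) and x^{52} = 1 for x ≠ 0 (Fermat). So T⁻¹(11) = 11^3 mod 53.
Repeated squaring mod 53: 11^1 ≡ 11, 11^2 ≡ 11² = 121 ≡ 15. Since 3 = 2 + 1, 11^3 ≡ 15·11: 15·11 = 165 ≡ 6. So 11^3 ≡ 6 (mod 53).
Hence T⁻¹(11) = 6.

6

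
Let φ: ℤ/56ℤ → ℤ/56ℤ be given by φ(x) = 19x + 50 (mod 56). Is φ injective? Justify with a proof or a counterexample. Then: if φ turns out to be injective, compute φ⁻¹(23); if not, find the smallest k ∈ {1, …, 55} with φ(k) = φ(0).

31

If φ(u) = φ(v), then 19u ≡ 19v (mod 56). Because gcd(19, 56) = 1, we may cancel 19 to get u ≡ v (mod 56).
Therefore φ is injective.
We now compute 19⁻¹ mod 56 explicitly. Euclid's algorithm: 56 = 2·19 + 18, 19 = 1·18 + 1; back-substituting gives 1 = 3·19 − 1·56, so 19⁻¹ ≡ 3 (mod 56).
Since φ is injective, we compute φ⁻¹(23): solve 19x + 50 ≡ 23 (mod 56), i.e. 19x ≡ 29 (mod 56).
Multiplying by 19⁻¹ = 3 gives x ≡ 3·29 = 87 = 1·56 + 31 ≡ 31 (mod 56).
Check: φ(31) = 19·31 + 50 = 639 = 11·56 + 23 ≡ 23 (mod 56).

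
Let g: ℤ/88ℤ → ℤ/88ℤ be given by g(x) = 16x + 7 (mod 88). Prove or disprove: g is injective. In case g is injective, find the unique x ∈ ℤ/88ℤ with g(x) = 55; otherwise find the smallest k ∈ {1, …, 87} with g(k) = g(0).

We have gcd(16, 88) = 8 > 1. Taking a = 0 and b = 11: g(0) = 7 and g(11) = 16·11 + 7 = 183 ≡ 7 (mod 88).
So g(0) = g(11) while 0 ≠ 11, so g is not injective.
Since g is not injective, we find the least positive k with g(k) = g(0): this means 16k ≡ 0 (mod 88), i.e. 88 ∣ 16k. Since gcd(16, 88) = 8, dividing through by 8 this holds exactly when 11 ∣ 2k, and as gcd(2, 11) = 1, exactly when 11 ∣ k.
The smallest positive such k is 11.

11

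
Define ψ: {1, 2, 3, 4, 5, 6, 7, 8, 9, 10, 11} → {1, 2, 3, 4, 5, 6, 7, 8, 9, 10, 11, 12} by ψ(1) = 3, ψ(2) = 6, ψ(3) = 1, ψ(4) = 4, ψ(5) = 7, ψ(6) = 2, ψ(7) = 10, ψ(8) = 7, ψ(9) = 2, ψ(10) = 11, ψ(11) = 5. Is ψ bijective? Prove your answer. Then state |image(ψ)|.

9

ψ(5) = 7 = ψ(8) with 5 ≠ 8, so ψ is not injective, hence not bijective.
The image of ψ is {1, 2, 3, 4, 5, 6, 7, 10, 11}, which has 9 elements.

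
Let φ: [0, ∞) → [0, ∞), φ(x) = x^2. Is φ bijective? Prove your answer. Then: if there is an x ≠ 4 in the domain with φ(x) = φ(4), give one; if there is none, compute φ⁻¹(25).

On [0, ∞), x ↦ x^2 is strictly increasing (injective) and for any y ∈ [0, ∞) the 2nd root y^{1/2} lies in [0, ∞) (surjective). So φ is bijective.
Since x ↦ x^2 is strictly increasing on [0, ∞), it is injective there, so no x ≠ 4 in the domain has φ(x) = φ(4). We therefore compute φ⁻¹(25) = 25^{1/2} = 5 (indeed 5^2 = 25).

5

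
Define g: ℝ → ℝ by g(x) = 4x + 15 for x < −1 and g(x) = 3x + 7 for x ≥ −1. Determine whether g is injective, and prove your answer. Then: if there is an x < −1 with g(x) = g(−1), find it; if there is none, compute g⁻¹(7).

-11/4

Both pieces are strictly increasing (slopes 4 and 3), so each is injective on its own interval.
The left piece maps (−∞, −1) onto (−∞, 11); the right piece maps [−1, ∞) onto [4, ∞).
These images overlap. In particular g(−1) = 4 (right piece), and solving 4x + 15 = 4 on the left piece gives x = −11/4 < −1.
So g(−11/4) = g(−1) with −11/4 ≠ −1, and g is not injective. This x = −11/4 is the requested value below −1.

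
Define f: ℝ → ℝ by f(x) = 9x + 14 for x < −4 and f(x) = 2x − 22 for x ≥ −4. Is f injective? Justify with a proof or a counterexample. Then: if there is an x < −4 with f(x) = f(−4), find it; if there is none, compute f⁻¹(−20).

Both pieces are strictly increasing (slopes 9 and 2), so each is injective on its own interval.
The left piece maps (−∞, −4) onto (−∞, −22); the right piece maps [−4, ∞) onto [−30, ∞).
These images overlap. In particular f(−4) = −30 (right piece), and solving 9x + 14 = −30 on the left piece gives x = −44/9 < −4.
So f(−44/9) = f(−4) with −44/9 ≠ −4, and f is not injective. This x = −44/9 is the requested value below −4.

-44/9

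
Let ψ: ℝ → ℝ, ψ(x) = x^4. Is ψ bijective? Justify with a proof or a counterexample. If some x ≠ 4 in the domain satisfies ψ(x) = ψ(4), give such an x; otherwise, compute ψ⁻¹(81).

-4

ψ(4) = 256 = (−4)^4 = ψ(−4) (since 4 is even), with 4 ≠ −4. So ψ is not injective, hence not bijective.
For the follow-up, such an x exists: taking x = −4 ∈ ℝ gives ψ(−4) = 256 = ψ(4) with −4 ≠ 4.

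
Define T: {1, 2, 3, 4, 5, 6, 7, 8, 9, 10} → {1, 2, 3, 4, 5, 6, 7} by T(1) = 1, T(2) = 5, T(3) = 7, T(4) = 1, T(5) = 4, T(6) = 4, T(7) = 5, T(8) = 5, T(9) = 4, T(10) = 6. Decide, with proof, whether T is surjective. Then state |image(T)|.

5

No element maps to 2, so T is not surjective.
The image of T is {1, 4, 5, 6, 7}, which has 5 elements.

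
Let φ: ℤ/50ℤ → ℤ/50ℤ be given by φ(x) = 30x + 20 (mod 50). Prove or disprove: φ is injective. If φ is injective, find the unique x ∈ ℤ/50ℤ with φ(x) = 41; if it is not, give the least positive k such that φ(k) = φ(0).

5

We have gcd(30, 50) = 10 > 1. Taking x_1 = 0 and x_2 = 5: φ(0) = 20 and φ(5) = 30·5 + 20 = 170 ≡ 20 (mod 50).
So φ(0) = φ(5) while 0 ≠ 5, therefore φ is not injective.
Since φ is not injective, we find the least positive k with φ(k) = φ(0): this means 30k ≡ 0 (mod 50), i.e. 50 ∣ 30k. Since gcd(30, 50) = 10, dividing through by 10 this holds exactly when 5 ∣ 3k, and as gcd(3, 5) = 1, exactly when 5 ∣ k.
The smallest positive such k is 5.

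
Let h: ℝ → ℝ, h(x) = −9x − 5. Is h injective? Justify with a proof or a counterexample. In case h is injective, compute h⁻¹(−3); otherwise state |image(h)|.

-2/9

Suppose h(x_1) = h(x_2). Then −9x_1 − 5 = −9x_2 − 5, therefore −9x_1 = −9x_2, so x_1 = x_2.
Therefore h is injective.
Since h is injective, we compute h⁻¹(−3) = (−3 + 5)/(−9) = −2/9.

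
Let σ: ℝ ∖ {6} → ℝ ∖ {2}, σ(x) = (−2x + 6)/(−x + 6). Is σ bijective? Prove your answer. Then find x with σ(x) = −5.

36/7

Suppose σ(u) = σ(v). Cross-multiplying: (−2u + 6)(−v + 6) = (−2v + 6)(−u + 6).
Expanding both sides and cancelling the symmetric terms leaves −6·(u − v) = 0. Since −6 ≠ 0, u = v. Thus σ is injective.
For any y ≠ 2, solving y(−x + 6) = −2x + 6 for x gives a well-defined x ≠ 6. So σ is surjective.
So σ is bijective.
Solving σ(x) = −5: cross-multiplying gives −2x + 6 = −5(−x + 6), which rearranges to −7x = −36, so x = 36/7.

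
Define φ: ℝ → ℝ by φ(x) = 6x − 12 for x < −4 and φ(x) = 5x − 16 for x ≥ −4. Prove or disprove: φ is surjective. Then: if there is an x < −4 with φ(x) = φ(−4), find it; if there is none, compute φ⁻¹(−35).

Both pieces are strictly increasing (slopes 6 and 5), so each is injective on its own interval.
The left piece maps (−∞, −4) onto (−∞, −36); the right piece maps [−4, ∞) onto [−36, ∞).
These images together cover ℝ, so φ is surjective.
Because the two images are disjoint, no x < −4 has φ(x) = φ(−4), so we compute φ⁻¹(−35): −35 lies in [−36, ∞), so solve 5x − 16 = −35: x = (−35 + 16)/5 = −19/5.

-19/5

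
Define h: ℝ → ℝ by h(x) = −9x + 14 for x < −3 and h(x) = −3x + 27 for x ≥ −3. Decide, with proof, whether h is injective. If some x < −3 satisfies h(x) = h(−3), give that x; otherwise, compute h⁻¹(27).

Both pieces are strictly decreasing (slopes −9 and −3), so each is injective on its own interval.
The left piece maps (−∞, −3) onto (41, ∞); the right piece maps [−3, ∞) onto (−∞, 36].
These images are disjoint, so no value is attained by both pieces. So h is injective.
Because the two images are disjoint, no x < −3 has h(x) = h(−3), so we compute h⁻¹(27): 27 lies in (−∞, 36], so solve −3x + 27 = 27: x = (27 − 27)/(−3) = 0.

0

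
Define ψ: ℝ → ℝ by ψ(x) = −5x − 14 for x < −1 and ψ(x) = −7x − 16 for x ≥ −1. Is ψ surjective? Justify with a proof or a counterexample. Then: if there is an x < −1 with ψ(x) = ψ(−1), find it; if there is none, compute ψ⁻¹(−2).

Both pieces are strictly decreasing (slopes −5 and −7), so each is injective on its own interval.
The left piece maps (−∞, −1) onto (−9, ∞); the right piece maps [−1, ∞) onto (−∞, −9].
These images together cover ℝ, so ψ is surjective.
Because the two images are disjoint, no x < −1 has ψ(x) = ψ(−1), so we compute ψ⁻¹(−2): −2 lies in (−9, ∞), so solve −5x − 14 = −2: x = (−2 + 14)/(−5) = −12/5.

-12/5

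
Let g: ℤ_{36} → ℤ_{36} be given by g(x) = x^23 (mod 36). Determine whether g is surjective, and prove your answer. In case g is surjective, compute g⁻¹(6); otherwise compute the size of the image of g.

g(0) = 0^23 = 0.
g(6): Repeated squaring mod 36: 6^1 ≡ 6, 6^2 ≡ 6² = 36 ≡ 0, 6^4 ≡ 0² = 0, 6^8 ≡ 0² = 0, 6^16 ≡ 0² = 0. Since 23 = 16 + 4 + 2 + 1, 6^23 ≡ 0·0·0·6: 0·0 = 0, then 0·0 = 0, then 0·6 = 0. So 6^23 ≡ 0 (mod 36).
So g(0) = g(6) = 0 while 0 ≠ 6, so g is not injective.
A non-injective map from the 36-element set ℤ_{36} to itself takes at most 35 distinct values, so it cannot be surjective. Therefore g is not surjective.
Since g is not surjective, we determine |image(g)|. Computing x^23 mod 36 for each x (by repeated squaring, reducing mod 36 at every step), the values g(0), g(1), …, g(35) are: 0, 1, 32, 27, 16, 29, 0, 31, 8, 9, 28, 23, 0, 25, 20, 27, 4, 17, 0, 19, 32, 9, 16, 11, 0, 13, 8, 27, 28, 5, 0, 7, 20, 9, 4, 35.
The distinct values are {0, 1, 4, 5, 7, 8, 9, 11, 13, 16, 17, 19, 20, 23, 25, 27, 28, 29, 31, 32, 35}; there are 21 of them.

21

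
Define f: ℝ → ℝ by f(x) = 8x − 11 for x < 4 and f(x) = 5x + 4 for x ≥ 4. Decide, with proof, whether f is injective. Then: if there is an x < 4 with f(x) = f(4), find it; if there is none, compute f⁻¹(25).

21/5

Both pieces are strictly increasing (slopes 8 and 5), so each is injective on its own interval.
The left piece maps (−∞, 4) onto (−∞, 21); the right piece maps [4, ∞) onto [24, ∞).
These images are disjoint, so no value is attained by both pieces. Therefore f is injective.
Because the two images are disjoint, no x < 4 has f(x) = f(4), so we compute f⁻¹(25): 25 lies in [24, ∞), so solve 5x + 4 = 25: x = (25 − 4)/5 = 21/5.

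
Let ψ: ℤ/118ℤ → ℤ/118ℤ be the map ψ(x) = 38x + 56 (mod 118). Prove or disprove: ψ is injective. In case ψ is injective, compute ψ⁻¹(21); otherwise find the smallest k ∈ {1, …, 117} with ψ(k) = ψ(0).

59

We have gcd(38, 118) = 2 > 1. Taking a = 0 and b = 59: ψ(0) = 56 and ψ(59) = 38·59 + 56 = 2298 ≡ 56 (mod 118).
So ψ(0) = ψ(59) while 0 ≠ 59, therefore ψ is not injective.
Since ψ is not injective, we find the least positive k with ψ(k) = ψ(0): this means 38k ≡ 0 (mod 118), i.e. 118 ∣ 38k. Since gcd(38, 118) = 2, dividing through by 2 this holds exactly when 59 ∣ 19k, and as gcd(19, 59) = 1, exactly when 59 ∣ k.
The smallest positive such k is 59.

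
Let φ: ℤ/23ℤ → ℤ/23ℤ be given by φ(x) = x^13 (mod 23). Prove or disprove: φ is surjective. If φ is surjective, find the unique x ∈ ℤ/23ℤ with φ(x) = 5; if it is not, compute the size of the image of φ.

15

Since 23 is prime, the nonzero elements of ℤ/23ℤ form a cyclic group of order 22.
As gcd(13, 22) = 1, raising to the 13th power is a bijection on this group: if u^13 ≡ v^13 then (uv^{−1})^13 = 1, and the only element of order dividing gcd(13, 22) = 1 is 1, so u = v.
With φ(0) = 0 this makes φ injective on all of ℤ/23ℤ, hence bijective (finite equal-size domain and codomain). In particular φ is surjective.
Since φ is surjective, we find the preimage of 5. The inverse of x ↦ x^13 on (ℤ/23ℤ)^× is x ↦ x^17, because 13·17 = 221 = 10·22 + 1 ≡ 1 (mod 22) and x^{22} = 1 for x ≠ 0 (Fermat). So φ⁻¹(5) = 5^17 mod 23.
Repeated squaring mod 23: 5^1 ≡ 5, 5^2 ≡ 5² = 25 ≡ 2, 5^4 ≡ 2² = 4, 5^8 ≡ 4² = 16, 5^16 ≡ 16² = 256 ≡ 3. Since 17 = 16 + 1, 5^17 ≡ 3·5: 3·5 = 15. So 5^17 ≡ 15 (mod 23).
Hence φ⁻¹(5) = 15.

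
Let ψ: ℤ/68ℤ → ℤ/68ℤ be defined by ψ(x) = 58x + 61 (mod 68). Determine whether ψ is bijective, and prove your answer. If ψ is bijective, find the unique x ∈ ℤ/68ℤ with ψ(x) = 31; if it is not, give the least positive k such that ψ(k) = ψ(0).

34

We have gcd(58, 68) = 2 > 1. Taking u = 0 and v = 34: ψ(0) = 61 and ψ(34) = 58·34 + 61 = 2033 ≡ 61 (mod 68).
So ψ(0) = ψ(34) while 0 ≠ 34, hence ψ is not injective, hence not bijective.
Since ψ is not bijective, we find the least positive k with ψ(k) = ψ(0): this means 58k ≡ 0 (mod 68), i.e. 68 ∣ 58k. Since gcd(58, 68) = 2, dividing through by 2 this holds exactly when 34 ∣ 29k, and as gcd(29, 34) = 1, exactly when 34 ∣ k.
The smallest positive such k is 34.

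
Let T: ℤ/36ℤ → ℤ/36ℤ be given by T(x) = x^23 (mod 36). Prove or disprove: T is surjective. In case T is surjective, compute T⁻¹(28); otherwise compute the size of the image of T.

21

T(0) = 0^23 = 0.
T(6): Repeated squaring mod 36: 6^1 ≡ 6, 6^2 ≡ 6² = 36 ≡ 0, 6^4 ≡ 0² = 0, 6^8 ≡ 0² = 0, 6^16 ≡ 0² = 0. Since 23 = 16 + 4 + 2 + 1, 6^23 ≡ 0·0·0·6: 0·0 = 0, then 0·0 = 0, then 0·6 = 0. So 6^23 ≡ 0 (mod 36).
So T(0) = T(6) = 0 while 0 ≠ 6, thus T is not injective.
A non-injective map from the 36-element set ℤ/36ℤ to itself takes at most 35 distinct values, so it cannot be surjective. So T is not surjective.
Since T is not surjective, we determine |image(T)|. Computing x^23 mod 36 for each x (by repeated squaring, reducing mod 36 at every step), the values T(0), T(1), …, T(35) are: 0, 1, 32, 27, 16, 29, 0, 31, 8, 9, 28, 23, 0, 25, 20, 27, 4, 17, 0, 19, 32, 9, 16, 11, 0, 13, 8, 27, 28, 5, 0, 7, 20, 9, 4, 35.
The distinct values are {0, 1, 4, 5, 7, 8, 9, 11, 13, 16, 17, 19, 20, 23, 25, 27, 28, 29, 31, 32, 35}; there are 21 of them.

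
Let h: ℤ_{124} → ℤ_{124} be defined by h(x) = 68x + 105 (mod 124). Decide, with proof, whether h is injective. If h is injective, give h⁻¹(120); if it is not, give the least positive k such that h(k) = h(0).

31

We have gcd(68, 124) = 4 > 1. Taking u = 0 and v = 31: h(0) = 105 and h(31) = 68·31 + 105 = 2213 ≡ 105 (mod 124).
So h(0) = h(31) while 0 ≠ 31, hence h is not injective.
Since h is not injective, we find the least positive k with h(k) = h(0): this means 68k ≡ 0 (mod 124), i.e. 124 ∣ 68k. Since gcd(68, 124) = 4, dividing through by 4 this holds exactly when 31 ∣ 17k, and as gcd(17, 31) = 1, exactly when 31 ∣ k.
The smallest positive such k is 31.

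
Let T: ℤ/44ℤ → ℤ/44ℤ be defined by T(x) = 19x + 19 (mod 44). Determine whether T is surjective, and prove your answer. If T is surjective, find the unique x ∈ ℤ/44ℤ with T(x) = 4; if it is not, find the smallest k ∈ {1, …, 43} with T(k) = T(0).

Since gcd(19, 44) = 1, 19 is invertible modulo 44. Euclid's algorithm: 44 = 2·19 + 6, 19 = 3·6 + 1; back-substituting gives 1 = 7·19 − 3·44, so 19⁻¹ ≡ 7 (mod 44).
For any y ∈ ℤ/44ℤ, x = 7(y − 19) mod 44 satisfies T(x) = 19·7(y − 19) + 19 ≡ y (since 19·7 ≡ 1 mod 44). So every y has a preimage.
Hence T is surjective.
Since T is surjective, we compute T⁻¹(4): solve 19x + 19 ≡ 4 (mod 44), i.e. 19x ≡ 29 (mod 44).
Multiplying by 19⁻¹ = 7 gives x ≡ 7·29 = 203 = 4·44 + 27 ≡ 27 (mod 44).
Check: T(27) = 19·27 + 19 = 532 = 12·44 + 4 ≡ 4 (mod 44).

27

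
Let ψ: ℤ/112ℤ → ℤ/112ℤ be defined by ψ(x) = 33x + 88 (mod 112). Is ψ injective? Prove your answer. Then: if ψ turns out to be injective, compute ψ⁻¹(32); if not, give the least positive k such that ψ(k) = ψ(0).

56

If ψ(a) = ψ(b), then 33a ≡ 33b (mod 112). Because gcd(33, 112) = 1, we may cancel 33 to get a ≡ b (mod 112).
So ψ is injective.
We now compute 33⁻¹ mod 112 explicitly. Euclid's algorithm: 112 = 3·33 + 13, 33 = 2·13 + 7, 13 = 1·7 + 6, 7 = 1·6 + 1; back-substituting gives 1 = 17·33 − 5·112, so 33⁻¹ ≡ 17 (mod 112).
Since ψ is injective, we compute ψ⁻¹(32): solve 33x + 88 ≡ 32 (mod 112), i.e. 33x ≡ 56 (mod 112).
Multiplying by 33⁻¹ = 17 gives x ≡ 17·56 = 952 = 8·112 + 56 ≡ 56 (mod 112).
Check: ψ(56) = 33·56 + 88 = 1936 = 17·112 + 32 ≡ 32 (mod 112).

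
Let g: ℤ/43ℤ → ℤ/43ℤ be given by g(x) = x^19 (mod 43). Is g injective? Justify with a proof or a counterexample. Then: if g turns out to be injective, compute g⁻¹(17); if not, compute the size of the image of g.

9

Since 43 is prime, the nonzero elements of ℤ/43ℤ form a cyclic group of order 42.
As gcd(19, 42) = 1, raising to the 19th power is a bijection on this group: if s^19 ≡ t^19 then (st^{−1})^19 = 1, and the only element of order dividing gcd(19, 42) = 1 is 1, so s = t.
With g(0) = 0 this makes g injective on all of ℤ/43ℤ, hence bijective (finite equal-size domain and codomain). In particular g is injective.
Since g is injective, we find the preimage of 17. The inverse of x ↦ x^19 on (ℤ/43ℤ)^× is x ↦ x^31, because 19·31 = 589 = 14·42 + 1 ≡ 1 (mod 42) and x^{42} = 1 for x ≠ 0 (Fermat). So g⁻¹(17) = 17^31 mod 43.
Repeated squaring mod 43: 17^1 ≡ 17, 17^2 ≡ 17² = 289 ≡ 31, 17^4 ≡ 31² = 961 ≡ 15, 17^8 ≡ 15² = 225 ≡ 10, 17^16 ≡ 10² = 100 ≡ 14. Since 31 = 16 + 8 + 4 + 2 + 1, 17^31 ≡ 14·10·15·31·17: 14·10 = 140 ≡ 11, then 11·15 = 165 ≡ 36, then 36·31 = 1116 ≡ 41, then 41·17 = 697 ≡ 9. So 17^31 ≡ 9 (mod 43).
Hence g⁻¹(17) = 9.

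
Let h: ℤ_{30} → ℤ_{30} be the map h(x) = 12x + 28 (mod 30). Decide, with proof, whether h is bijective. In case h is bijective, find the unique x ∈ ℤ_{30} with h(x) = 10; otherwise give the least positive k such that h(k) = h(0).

5

We have gcd(12, 30) = 6 > 1. Taking x_1 = 0 and x_2 = 5: h(0) = 28 and h(5) = 12·5 + 28 = 88 ≡ 28 (mod 30).
So h(0) = h(5) while 0 ≠ 5, hence h is not injective, hence not bijective.
Since h is not bijective, we find the least positive k with h(k) = h(0): this means 12k ≡ 0 (mod 30), i.e. 30 ∣ 12k. Since gcd(12, 30) = 6, dividing through by 6 this holds exactly when 5 ∣ 2k, and as gcd(2, 5) = 1, exactly when 5 ∣ k.
The smallest positive such k is 5.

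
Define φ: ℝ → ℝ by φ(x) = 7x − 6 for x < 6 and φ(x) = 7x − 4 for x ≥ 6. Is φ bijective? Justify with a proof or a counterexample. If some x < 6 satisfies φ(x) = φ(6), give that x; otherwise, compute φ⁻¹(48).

52/7

Both pieces are strictly increasing (slopes 7 and 7), so each is injective on its own interval.
The left piece maps (−∞, 6) onto (−∞, 36); the right piece maps [6, ∞) onto [38, ∞).
The images leave a gap (36 has no preimage), so φ is not surjective, hence not bijective.
Because the two images are disjoint, no x < 6 has φ(x) = φ(6), so we compute φ⁻¹(48): 48 lies in [38, ∞), so solve 7x − 4 = 48: x = (48 + 4)/7 = 52/7.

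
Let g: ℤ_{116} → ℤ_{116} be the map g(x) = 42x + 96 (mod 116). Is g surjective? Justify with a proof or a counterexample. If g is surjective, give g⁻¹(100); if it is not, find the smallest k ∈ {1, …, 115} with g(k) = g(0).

Since gcd(42, 116) = 2, we have 42x ≡ 0 (mod 2) for all x, so g(x) ≡ 0 (mod 2).
But 1 ≢ 0 (mod 2), so 1 ∈ ℤ_{116} has no preimage. Thus g is not surjective.
Since g is not surjective, we find the least positive k with g(k) = g(0): this means 42k ≡ 0 (mod 116), i.e. 116 ∣ 42k. Since gcd(42, 116) = 2, dividing through by 2 this holds exactly when 58 ∣ 21k, and as gcd(21, 58) = 1, exactly when 58 ∣ k.
The smallest positive such k is 58.

58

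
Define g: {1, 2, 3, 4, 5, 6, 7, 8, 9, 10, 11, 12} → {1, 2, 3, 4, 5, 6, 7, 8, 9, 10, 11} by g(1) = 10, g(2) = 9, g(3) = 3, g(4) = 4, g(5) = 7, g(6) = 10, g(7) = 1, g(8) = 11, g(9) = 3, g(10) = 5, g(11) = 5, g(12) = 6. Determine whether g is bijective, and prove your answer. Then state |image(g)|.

9

g(1) = 10 = g(6) with 1 ≠ 6, so g is not injective, hence not bijective.
The image of g is {1, 3, 4, 5, 6, 7, 9, 10, 11}, which has 9 elements.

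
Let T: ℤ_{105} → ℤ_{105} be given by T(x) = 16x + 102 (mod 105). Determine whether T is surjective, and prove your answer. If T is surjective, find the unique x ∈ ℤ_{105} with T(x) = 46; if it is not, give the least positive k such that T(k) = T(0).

Recall that surjectivity means every element of the codomain has a preimage under T.
Since gcd(16, 105) = 1, 16 is invertible modulo 105. Euclid's algorithm: 105 = 6·16 + 9, 16 = 1·9 + 7, 9 = 1·7 + 2, 7 = 3·2 + 1; back-substituting gives 1 = 46·16 − 7·105, so 16⁻¹ ≡ 46 (mod 105).
Then y ↦ 46(y − 102) is a two-sided inverse to T, so every y ∈ ℤ_{105} has a preimage.
Thus T is surjective.
Since T is surjective, we find T⁻¹(46): we need 16x ≡ 46 − 102 ≡ 49 (mod 105). Using 16⁻¹ = 46: x ≡ 46·49 = 2254 = 21·105 + 49, so x = 49.
Check: T(49) = 16·49 + 102 = 886 = 8·105 + 46 ≡ 46 (mod 105).

49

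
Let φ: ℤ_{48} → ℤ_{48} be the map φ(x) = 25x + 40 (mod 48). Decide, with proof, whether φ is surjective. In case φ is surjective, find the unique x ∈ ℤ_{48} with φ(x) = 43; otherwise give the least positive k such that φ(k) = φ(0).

27

Since gcd(25, 48) = 1, 25 is invertible modulo 48. Euclid's algorithm: 48 = 1·25 + 23, 25 = 1·23 + 2, 23 = 11·2 + 1; back-substituting gives 1 = 25·25 − 13·48, so 25⁻¹ ≡ 25 (mod 48).
Then y ↦ 25(y − 40) is a two-sided inverse to φ, so every y ∈ ℤ_{48} has a preimage.
Therefore φ is surjective.
Since φ is surjective, we find φ⁻¹(43): we need 25x ≡ 43 − 40 ≡ 3 (mod 48). Using 25⁻¹ = 25: x ≡ 25·3 = 75 = 1·48 + 27, so x = 27.
Check: φ(27) = 25·27 + 40 = 715 = 14·48 + 43 ≡ 43 (mod 48).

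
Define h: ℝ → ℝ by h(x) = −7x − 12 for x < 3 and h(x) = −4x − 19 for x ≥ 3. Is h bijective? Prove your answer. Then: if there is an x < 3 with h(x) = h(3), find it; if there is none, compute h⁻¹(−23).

19/7

Both pieces are strictly decreasing (slopes −7 and −4), so each is injective on its own interval.
The left piece maps (−∞, 3) onto (−33, ∞); the right piece maps [3, ∞) onto (−∞, −31].
These images overlap. In particular h(3) = −31 (right piece), and solving −7x − 12 = −31 on the left piece gives x = 19/7 < 3.
So h(19/7) = h(3) with 19/7 ≠ 3, and h is not injective, hence not bijective. This x = 19/7 is the requested value below 3.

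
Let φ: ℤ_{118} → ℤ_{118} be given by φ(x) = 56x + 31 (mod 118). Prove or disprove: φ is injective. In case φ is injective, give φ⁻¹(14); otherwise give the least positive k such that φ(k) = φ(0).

We have gcd(56, 118) = 2 > 1. Taking s = 0 and t = 59: φ(0) = 31 and φ(59) = 56·59 + 31 = 3335 ≡ 31 (mod 118).
So φ(0) = φ(59) while 0 ≠ 59, hence φ is not injective.
Since φ is not injective, we find the least positive k with φ(k) = φ(0): this means 56k ≡ 0 (mod 118), i.e. 118 ∣ 56k. Since gcd(56, 118) = 2, dividing through by 2 this holds exactly when 59 ∣ 28k, and as gcd(28, 59) = 1, exactly when 59 ∣ k.
The smallest positive such k is 59.

59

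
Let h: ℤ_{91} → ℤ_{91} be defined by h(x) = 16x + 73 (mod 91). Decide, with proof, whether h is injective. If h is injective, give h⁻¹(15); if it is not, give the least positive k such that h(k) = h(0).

76

If h(a) = h(b), then 16a ≡ 16b (mod 91). Because gcd(16, 91) = 1, we may cancel 16 to get a ≡ b (mod 91).
So h is injective.
We now compute 16⁻¹ mod 91 explicitly. Euclid's algorithm: 91 = 5·16 + 11, 16 = 1·11 + 5, 11 = 2·5 + 1; back-substituting gives 1 = 74·16 − 13·91, so 16⁻¹ ≡ 74 (mod 91).
Since h is injective, we compute h⁻¹(15): solve 16x + 73 ≡ 15 (mod 91), i.e. 16x ≡ 33 (mod 91).
Multiplying by 16⁻¹ = 74 gives x ≡ 74·33 = 2442 = 26·91 + 76 ≡ 76 (mod 91).
Check: h(76) = 16·76 + 73 = 1289 = 14·91 + 15 ≡ 15 (mod 91).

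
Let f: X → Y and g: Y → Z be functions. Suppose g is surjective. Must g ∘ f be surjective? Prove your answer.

No. Take X = {1}, Y = Z = {1, 2, 3, 4, 5, 6}, f(1) = 1, and g = identity (surjective).
Then (g ∘ f)(1) = 1, and 6 ∈ Z has no preimage under g ∘ f, so g ∘ f is not surjective.

not surjective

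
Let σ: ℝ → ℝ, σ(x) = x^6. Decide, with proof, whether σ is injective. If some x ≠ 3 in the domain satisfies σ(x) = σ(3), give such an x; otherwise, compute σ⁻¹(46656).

-3

σ(3) = 729 = (−3)^6 = σ(−3) (since 6 is even), with 3 ≠ −3. So σ is not injective.
For the follow-up, such an x exists: taking x = −3 ∈ ℝ gives σ(−3) = 729 = σ(3) with −3 ≠ 3.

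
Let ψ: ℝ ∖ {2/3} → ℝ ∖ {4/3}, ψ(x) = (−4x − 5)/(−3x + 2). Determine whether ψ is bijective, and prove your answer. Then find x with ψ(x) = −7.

Suppose ψ(u) = ψ(v). Cross-multiplying: (−4u − 5)(−3v + 2) = (−4v − 5)(−3u + 2).
Expanding both sides and cancelling the symmetric terms leaves −23·(u − v) = 0. Since −23 ≠ 0, u = v. Thus ψ is injective.
For any y ≠ 4/3, solving y(−3x + 2) = −4x − 5 for x gives a well-defined x ≠ 2/3. So ψ is surjective.
So ψ is bijective.
Solving ψ(x) = −7: cross-multiplying gives −4x − 5 = −7(−3x + 2), which rearranges to −25x = −9, so x = 9/25.

9/25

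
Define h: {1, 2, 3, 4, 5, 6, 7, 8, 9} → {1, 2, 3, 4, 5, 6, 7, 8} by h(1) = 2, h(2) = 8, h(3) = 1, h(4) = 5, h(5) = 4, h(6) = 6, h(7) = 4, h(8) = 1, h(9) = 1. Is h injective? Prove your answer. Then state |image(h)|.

6

h(5) = 4 = h(7) with 5 ≠ 7, so h is not injective.
The image of h is {1, 2, 4, 5, 6, 8}, which has 6 elements.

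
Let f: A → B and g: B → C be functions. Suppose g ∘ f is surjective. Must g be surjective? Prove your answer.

surjective

Let c ∈ C. Since g ∘ f is surjective, some a ∈ A has g(f(a)) = c. Then b = f(a) ∈ B satisfies g(b) = c. So g is surjective.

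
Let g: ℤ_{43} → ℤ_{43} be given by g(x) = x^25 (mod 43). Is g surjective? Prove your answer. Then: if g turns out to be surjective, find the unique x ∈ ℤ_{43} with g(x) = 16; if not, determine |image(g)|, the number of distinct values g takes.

Since 43 is prime, the nonzero elements of ℤ_{43} form a cyclic group of order 42.
As gcd(25, 42) = 1, raising to the 25th power is a bijection on this group: if x_1^25 ≡ x_2^25 then (x_1x_2^{−1})^25 = 1, and the only element of order dividing gcd(25, 42) = 1 is 1, so x_1 = x_2.
With g(0) = 0 this makes g injective on all of ℤ_{43}, hence bijective (finite equal-size domain and codomain). In particular g is surjective.
Since g is surjective, we find the preimage of 16. The inverse of x ↦ x^25 on (ℤ_{43})^× is x ↦ x^37, because 25·37 = 925 = 22·42 + 1 ≡ 1 (mod 42) and x^{42} = 1 for x ≠ 0 (Fermat). So g⁻¹(16) = 16^37 mod 43.
Repeated squaring mod 43: 16^1 ≡ 16, 16^2 ≡ 16² = 256 ≡ 41, 16^4 ≡ 41² = 1681 ≡ 4, 16^8 ≡ 4² = 16, 16^16 ≡ 16² = 256 ≡ 41, 16^32 ≡ 41² = 1681 ≡ 4. Since 37 = 32 + 4 + 1, 16^37 ≡ 4·4·16: 4·4 = 16, then 16·16 = 256 ≡ 41. So 16^37 ≡ 41 (mod 43).
Hence g⁻¹(16) = 41.

41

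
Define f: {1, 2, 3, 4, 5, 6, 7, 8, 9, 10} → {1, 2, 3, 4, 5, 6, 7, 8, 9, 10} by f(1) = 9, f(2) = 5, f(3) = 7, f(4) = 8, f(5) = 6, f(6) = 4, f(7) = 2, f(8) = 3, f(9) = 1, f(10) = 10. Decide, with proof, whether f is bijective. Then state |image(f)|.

The values 9, 5, 7, 8, 6, 4, 2, 3, 1, 10 are a permutation of {1, 2, 3, 4, 5, 6, 7, 8, 9, 10}: each element appears exactly once.
So f is injective and surjective, hence bijective.
The image of f is {1, 2, 3, 4, 5, 6, 7, 8, 9, 10}, which has 10 elements.

10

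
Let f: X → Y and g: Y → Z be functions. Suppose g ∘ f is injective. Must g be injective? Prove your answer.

No. Take X = {1, 2}, Y = {1, 2, 3}, Z = {1, 2, 3}, f(a) = a for each a ∈ X, and g(b) = 2 if b ∈ {2, 3} else g(b) = b.
Then g ∘ f = f is injective (X ⊂ Y and f is the inclusion), but g(2) = g(3) = 2 with 2 ≠ 3, so g is not injective.

not injective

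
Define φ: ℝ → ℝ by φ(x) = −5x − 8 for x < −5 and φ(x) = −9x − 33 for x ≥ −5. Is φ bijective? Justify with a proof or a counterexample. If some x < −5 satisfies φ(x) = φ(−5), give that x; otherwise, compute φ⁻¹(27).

-7

Both pieces are strictly decreasing (slopes −5 and −9), so each is injective on its own interval.
The left piece maps (−∞, −5) onto (17, ∞); the right piece maps [−5, ∞) onto (−∞, 12].
The images leave a gap (17 has no preimage), so φ is not surjective, hence not bijective.
Because the two images are disjoint, no x < −5 has φ(x) = φ(−5), so we compute φ⁻¹(27): 27 lies in (17, ∞), so solve −5x − 8 = 27: x = (27 + 8)/(−5) = −7.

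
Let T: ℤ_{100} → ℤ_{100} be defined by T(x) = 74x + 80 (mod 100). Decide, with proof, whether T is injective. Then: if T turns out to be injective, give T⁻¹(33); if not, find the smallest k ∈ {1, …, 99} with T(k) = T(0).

By definition, T is injective if T(s) = T(t) implies s = t.
We have gcd(74, 100) = 2 > 1. Taking s = 0 and t = 50: T(0) = 80 and T(50) = 74·50 + 80 = 3780 ≡ 80 (mod 100).
So T(0) = T(50) while 0 ≠ 50, therefore T is not injective.
Since T is not injective, we find the least positive k with T(k) = T(0): this means 74k ≡ 0 (mod 100), i.e. 100 ∣ 74k. Since gcd(74, 100) = 2, dividing through by 2 this holds exactly when 50 ∣ 37k, and as gcd(37, 50) = 1, exactly when 50 ∣ k.
The smallest positive such k is 50.

50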